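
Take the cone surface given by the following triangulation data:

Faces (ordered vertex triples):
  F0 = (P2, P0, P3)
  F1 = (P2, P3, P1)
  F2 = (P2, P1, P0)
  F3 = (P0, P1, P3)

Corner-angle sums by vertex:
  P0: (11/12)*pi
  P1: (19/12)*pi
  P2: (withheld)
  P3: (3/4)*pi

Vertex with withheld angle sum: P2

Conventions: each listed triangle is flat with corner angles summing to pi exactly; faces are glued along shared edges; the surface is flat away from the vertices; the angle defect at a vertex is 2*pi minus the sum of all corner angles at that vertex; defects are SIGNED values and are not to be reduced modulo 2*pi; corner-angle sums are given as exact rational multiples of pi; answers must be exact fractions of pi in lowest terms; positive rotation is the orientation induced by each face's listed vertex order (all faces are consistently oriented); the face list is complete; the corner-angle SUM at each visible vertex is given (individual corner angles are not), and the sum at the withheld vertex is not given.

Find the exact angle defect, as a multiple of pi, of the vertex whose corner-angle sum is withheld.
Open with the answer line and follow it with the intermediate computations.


Answer: defect(P2) = (5/4)*pi

V = 4, E = 6, F = 4; chi = V - E + F = 2
Gauss-Bonnet: total defect = 2*pi*chi = 4*pi; visible defects sum to (11/4)*pi


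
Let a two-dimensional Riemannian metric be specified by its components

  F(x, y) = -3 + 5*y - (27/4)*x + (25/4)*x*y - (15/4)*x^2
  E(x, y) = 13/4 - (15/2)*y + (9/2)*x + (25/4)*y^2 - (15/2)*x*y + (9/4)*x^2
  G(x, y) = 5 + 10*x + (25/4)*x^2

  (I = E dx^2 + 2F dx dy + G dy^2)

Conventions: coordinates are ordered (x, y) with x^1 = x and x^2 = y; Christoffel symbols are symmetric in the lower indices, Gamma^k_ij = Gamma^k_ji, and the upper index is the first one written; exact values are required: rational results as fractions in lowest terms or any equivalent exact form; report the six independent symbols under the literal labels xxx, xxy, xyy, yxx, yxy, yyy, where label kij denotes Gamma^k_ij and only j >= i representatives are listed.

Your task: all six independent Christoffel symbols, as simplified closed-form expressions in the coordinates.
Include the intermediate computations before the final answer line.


E = 13/4 - (15/2)*y + (9/2)*x + (25/4)*y^2 - (15/2)*x*y + (9/4)*x^2; F = -3 + 5*y - (27/4)*x + (25/4)*x*y - (15/4)*x^2; G = 5 + 10*x + (25/4)*x^2
Gamma^k_ij = (1/2) g^{kl} (d_i g_jl + d_j g_il - d_l g_ij), with g^inv = (1/(EG-F^2)) [[G, -F], [-F, E]]
first partials: E_x = 9/2 - (15/2)*y + (9/2)*x, E_y = -15/2 + (25/2)*y - (15/2)*x, F_x = -27/4 + (25/4)*y - (15/2)*x, F_y = 5 + (25/4)*x, G_x = 10 + (25/2)*x, G_y = 0
D = EG - F^2 = 29/4 - (15/2)*y + (29/2)*x + (25/4)*y^2 - (15/2)*x*y + (17/2)*x^2
expanded: Gamma^x_xx = (G E_x - 2F F_x + F E_y)/(2D), Gamma^x_xy = (G E_y - F G_x)/(2D), Gamma^x_yy = (2G F_y - G G_x - F G_y)/(2D), Gamma^y_xx = (2E F_x - E E_y - F E_x)/(2D), Gamma^y_xy = (E G_x - F E_y)/(2D), Gamma^y_yy = (E G_y - 2F F_y + F G_x)/(2D); substitute and cancel common factors

Answer: Gamma_xxx = (9*x - 15*y + 9)/(34*x^2 - 30*x*y + 58*x + 25*y^2 - 30*y + 29), Gamma_xxy = (-15*x + 25*y - 15)/(34*x^2 - 30*x*y + 58*x + 25*y^2 - 30*y + 29), Gamma_xyy = 0, Gamma_yxx = (-15*x - 12)/(34*x^2 - 30*x*y + 58*x + 25*y^2 - 30*y + 29), Gamma_yxy = (25*x + 20)/(34*x^2 - 30*x*y + 58*x + 25*y^2 - 30*y + 29), Gamma_yyy = 0


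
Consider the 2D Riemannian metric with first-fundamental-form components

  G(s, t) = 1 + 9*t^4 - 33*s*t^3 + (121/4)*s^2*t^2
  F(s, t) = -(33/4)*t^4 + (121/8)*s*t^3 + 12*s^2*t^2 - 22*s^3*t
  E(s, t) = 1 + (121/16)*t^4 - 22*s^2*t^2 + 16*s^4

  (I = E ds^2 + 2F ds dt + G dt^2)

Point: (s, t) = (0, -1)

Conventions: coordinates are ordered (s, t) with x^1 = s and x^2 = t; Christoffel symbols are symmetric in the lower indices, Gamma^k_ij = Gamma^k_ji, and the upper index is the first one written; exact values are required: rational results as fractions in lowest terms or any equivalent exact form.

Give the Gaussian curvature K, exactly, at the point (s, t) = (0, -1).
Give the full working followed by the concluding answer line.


E = 137/16, F = -33/4, G = 10, EG - F^2 = 281/16 at the point
E_s = 0, E_t = -121/4, F_s = -121/8, F_t = 33, G_s = 33, G_t = -36
E_tt = 363/4, F_st = 363/8, G_ss = 121/2
The intrinsic route: Brioschi's K = (det M1 - det M2)/(EG - F^2)^2.
M1 = [[-E_tt/2 + F_st - G_ss/2, E_s/2, F_s - E_t/2], [F_t - G_s/2, E, F], [G_t/2, F, G]] = [[-121/4, 0, 0], [33/2, 137/16, -33/4], [-18, -33/4, 10]]; det M1 = -34001/64
M2 = [[0, E_t/2, G_s/2], [E_t/2, E, F], [G_s/2, F, G]] = [[0, -121/8, 33/2], [-121/8, 137/16, -33/4], [33/2, -33/4, 10]]; det M2 = -32065/64
det M1 - det M2 = -121/4; K = -121/4 / (281/16)^2 = -7744/78961

Answer: K = -7744/78961


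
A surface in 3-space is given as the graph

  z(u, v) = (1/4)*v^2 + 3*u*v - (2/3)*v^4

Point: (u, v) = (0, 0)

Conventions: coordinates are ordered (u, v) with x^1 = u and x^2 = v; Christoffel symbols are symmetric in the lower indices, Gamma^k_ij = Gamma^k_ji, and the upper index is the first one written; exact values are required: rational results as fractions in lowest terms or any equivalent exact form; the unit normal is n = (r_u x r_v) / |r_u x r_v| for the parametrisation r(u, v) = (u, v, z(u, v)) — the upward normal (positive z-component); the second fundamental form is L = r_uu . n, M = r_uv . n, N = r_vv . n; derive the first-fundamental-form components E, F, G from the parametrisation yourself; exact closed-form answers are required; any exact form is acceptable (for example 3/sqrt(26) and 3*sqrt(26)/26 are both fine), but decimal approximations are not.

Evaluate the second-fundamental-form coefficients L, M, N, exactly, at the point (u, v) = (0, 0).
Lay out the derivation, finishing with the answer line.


z_u = 0, z_v = 0, z_uu = 0, z_uv = 3, z_vv = 1/2
E = 1, F = 0, G = 1; answer radicand W^2 = 1
unnormalised second-form numerators: l = 0, m = 3, n = 1/2; L = l/sqrt(1), and similarly M = m/sqrt(W^2), N = n/sqrt(W^2)

Answer: L = 0, M = 3, N = 1/2


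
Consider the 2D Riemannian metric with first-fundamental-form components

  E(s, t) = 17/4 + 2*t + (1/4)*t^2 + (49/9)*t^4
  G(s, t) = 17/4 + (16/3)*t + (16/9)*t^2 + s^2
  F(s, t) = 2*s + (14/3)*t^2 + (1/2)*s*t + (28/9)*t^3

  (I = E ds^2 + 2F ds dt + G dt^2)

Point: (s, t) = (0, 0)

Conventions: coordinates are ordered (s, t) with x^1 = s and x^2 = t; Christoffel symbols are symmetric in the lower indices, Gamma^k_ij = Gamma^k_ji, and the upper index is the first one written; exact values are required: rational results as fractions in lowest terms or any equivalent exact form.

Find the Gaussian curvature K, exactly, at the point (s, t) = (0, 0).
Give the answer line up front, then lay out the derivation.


Answer: K = -932/14739

E = 17/4, F = 0, G = 17/4, EG - F^2 = 289/16 at the point
E_s = 0, E_t = 2, F_s = 2, F_t = 0, G_s = 0, G_t = 16/3
E_tt = 1/2, F_st = 1/2, G_ss = 2
Apply the Brioschi formula K = (det M1 - det M2)/(EG - F^2)^2 over the derivative matrices of E, F, G.
M1 = [[-E_tt/2 + F_st - G_ss/2, E_s/2, F_s - E_t/2], [F_t - G_s/2, E, F], [G_t/2, F, G]] = [[-3/4, 0, 1], [0, 17/4, 0], [8/3, 0, 17/4]]; det M1 = -4777/192
M2 = [[0, E_t/2, G_s/2], [E_t/2, E, F], [G_s/2, F, G]] = [[0, 1, 0], [1, 17/4, 0], [0, 0, 17/4]]; det M2 = -17/4
det M1 - det M2 = -3961/192; K = -3961/192 / (289/16)^2 = -932/14739


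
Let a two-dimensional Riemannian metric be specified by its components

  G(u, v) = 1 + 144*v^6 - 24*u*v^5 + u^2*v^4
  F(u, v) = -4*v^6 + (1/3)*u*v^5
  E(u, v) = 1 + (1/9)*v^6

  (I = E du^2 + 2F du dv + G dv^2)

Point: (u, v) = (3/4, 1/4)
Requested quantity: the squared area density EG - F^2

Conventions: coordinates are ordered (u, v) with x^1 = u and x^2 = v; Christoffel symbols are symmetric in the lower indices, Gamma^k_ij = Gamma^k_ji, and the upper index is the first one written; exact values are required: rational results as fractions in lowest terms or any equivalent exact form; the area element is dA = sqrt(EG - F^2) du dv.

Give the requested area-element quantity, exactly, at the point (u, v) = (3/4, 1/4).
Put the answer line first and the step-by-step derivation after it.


Answer: EG - F^2 = 18797/18432

E = 36865/36864, F = -3/4096, G = 4177/4096; EG - F^2 = 18797/18432


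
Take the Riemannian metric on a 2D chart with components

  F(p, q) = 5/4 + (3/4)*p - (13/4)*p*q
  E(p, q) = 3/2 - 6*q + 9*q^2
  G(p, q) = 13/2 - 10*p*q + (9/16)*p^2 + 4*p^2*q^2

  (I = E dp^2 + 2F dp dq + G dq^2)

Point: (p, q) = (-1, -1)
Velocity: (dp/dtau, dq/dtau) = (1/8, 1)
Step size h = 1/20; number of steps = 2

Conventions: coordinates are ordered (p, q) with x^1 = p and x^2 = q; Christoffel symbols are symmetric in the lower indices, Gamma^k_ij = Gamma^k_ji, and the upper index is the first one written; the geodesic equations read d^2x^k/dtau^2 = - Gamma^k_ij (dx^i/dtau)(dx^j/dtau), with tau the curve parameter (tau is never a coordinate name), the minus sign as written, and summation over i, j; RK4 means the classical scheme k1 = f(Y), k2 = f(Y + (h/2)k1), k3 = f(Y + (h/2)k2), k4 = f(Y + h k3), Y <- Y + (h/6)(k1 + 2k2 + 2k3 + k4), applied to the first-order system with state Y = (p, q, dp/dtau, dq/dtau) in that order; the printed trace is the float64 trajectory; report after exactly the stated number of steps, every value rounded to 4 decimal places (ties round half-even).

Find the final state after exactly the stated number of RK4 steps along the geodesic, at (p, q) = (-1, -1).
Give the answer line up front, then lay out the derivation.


Answer: p = -0.9890, q = -0.9093, dp/dtau = 0.0971, dq/dtau = 0.8277

f(Y) = (dp/dtau, dq/dtau, -Gamma^p_ij Y'^i Y'^j, -Gamma^q_ij Y'^i Y'^j) with the Gammas evaluated at the stage position; h = 0.050000; intermediate values shown to 6 dp
step 0: p = -1.0000, q = -1.0000, dp/dtau = 0.1250, dq/dtau = 1.0000
step 1:
  k1: at (p, q) = (-1.000000, -1.000000), (dp/dtau, dq/dtau) = (0.125000, 1.000000); Gamma_ppp = 4.413793, Gamma_ppq = -1.158307, Gamma_pqq = 0.575627, Gamma_qpp = 26.482759, Gamma_qpq = -2.586207, Gamma_qqq = 2.431034; k1 = (0.125000, 1.000000, -0.355016, -2.198276)
  k2: at (p, q) = (-0.996875, -0.975000), (dp/dtau, dq/dtau) = (0.116125, 0.945043); Gamma_ppp = 3.885728, Gamma_ppq = -1.097582, Gamma_pqq = 0.557607, Gamma_qpp = 23.265517, Gamma_qpq = -2.139175, Gamma_qqq = 2.316157; k2 = (0.116125, 0.945043, -0.309498, -1.912790)
  k3: at (p, q) = (-0.997097, -0.976374), (dp/dtau, dq/dtau) = (0.117263, 0.952180); Gamma_ppp = 3.913816, Gamma_ppq = -1.100744, Gamma_pqq = 0.558696, Gamma_qpp = 23.434440, Gamma_qpq = -2.162533, Gamma_qqq = 2.322757; k3 = (0.117263, 0.952180, -0.314550, -1.945241)
  k4: at (p, q) = (-0.994137, -0.952391), (dp/dtau, dq/dtau) = (0.109273, 0.902738); Gamma_ppp = 3.470436, Gamma_ppq = -1.054150, Gamma_pqq = 0.542003, Gamma_qpp = 20.743612, Gamma_qpq = -1.803133, Gamma_qqq = 2.215427; k4 = (0.109273, 0.902738, -0.275164, -1.697381)
  Y <- Y + (h/6)(k1 + 2k2 + 2k3 + k4): p = -0.9942, q = -0.9525, dp/dtau = 0.1093, dq/dtau = 0.9032
step 2:
  k1: at (p, q) = (-0.994158, -0.952523), (dp/dtau, dq/dtau) = (0.109348, 0.903236); Gamma_ppp = 3.472801, Gamma_ppq = -1.054392, Gamma_pqq = 0.542103, Gamma_qpp = 20.757776, Gamma_qpq = -1.805018, Gamma_qqq = 2.216039; k1 = (0.109348, 0.903236, -0.275512, -1.699569)
  k2: at (p, q) = (-0.991424, -0.929943), (dp/dtau, dq/dtau) = (0.102460, 0.860746); Gamma_ppp = 3.108054, Gamma_ppq = -1.019941, Gamma_pqq = 0.527256, Gamma_qpp = 18.552228, Gamma_qpq = -1.521984, Gamma_qqq = 2.119269; k2 = (0.102460, 0.860746, -0.243363, -1.496442)
  k3: at (p, q) = (-0.991596, -0.931005), (dp/dtau, dq/dtau) = (0.103264, 0.865825); Gamma_ppp = 3.124817, Gamma_ppq = -1.021495, Gamma_pqq = 0.528025, Gamma_qpp = 18.652108, Gamma_qpq = -1.534824, Gamma_qqq = 2.123989; k3 = (0.103264, 0.865825, -0.246496, -1.516696)
  k4: at (p, q) = (-0.988995, -0.909232), (dp/dtau, dq/dtau) = (0.097023, 0.827401); Gamma_ppp = 2.813365, Gamma_ppq = -0.995285, Gamma_pqq = 0.514585, Gamma_qpp = 16.775709, Gamma_qpq = -1.302595, Gamma_qqq = 2.035028; k4 = (0.097023, 0.827401, -0.218968, -1.341945)
  Y <- Y + (h/6)(k1 + 2k2 + 2k3 + k4): p = -0.9890, q = -0.9093, dp/dtau = 0.0971, dq/dtau = 0.8277


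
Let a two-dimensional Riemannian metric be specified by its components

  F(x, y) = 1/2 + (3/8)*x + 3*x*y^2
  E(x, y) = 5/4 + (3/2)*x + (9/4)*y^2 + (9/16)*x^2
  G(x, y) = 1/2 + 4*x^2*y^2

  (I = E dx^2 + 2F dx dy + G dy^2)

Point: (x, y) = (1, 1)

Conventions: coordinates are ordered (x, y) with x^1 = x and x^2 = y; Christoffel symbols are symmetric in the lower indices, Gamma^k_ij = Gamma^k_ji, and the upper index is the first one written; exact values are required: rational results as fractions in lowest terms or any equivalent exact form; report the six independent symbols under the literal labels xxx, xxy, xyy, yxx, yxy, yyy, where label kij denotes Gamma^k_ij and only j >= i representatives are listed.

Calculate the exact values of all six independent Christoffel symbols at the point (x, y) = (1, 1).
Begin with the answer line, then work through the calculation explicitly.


Answer: Gamma_xxx = 99/641, Gamma_xxy = -344/641, Gamma_xyy = -416/641, Gamma_yxx = 75/641, Gamma_yxy = 866/641, Gamma_yyy = 928/641

E = 89/16, F = 31/8, G = 9/2 at the point
E_x = 21/8, E_y = 9/2, F_x = 27/8, F_y = 6, G_x = 8, G_y = 8
EG - F^2 = 641/64;  g^inv = (64/641) * [[9/2, -31/8], [-31/8, 89/16]]
first-kind symbols [ij,l] = (1/2)(d_i g_jl + d_j g_il - d_l g_ij): [xx,x] = E_x/2 = 21/16, [xx,y] = F_x - E_y/2 = 9/8, [xy,x] = E_y/2 = 9/4, [xy,y] = G_x/2 = 4, [yy,x] = F_y - G_x/2 = 2, [yy,y] = G_y/2 = 4
Gamma^x_ij = (G*[ij,x] - F*[ij,y])/(EG - F^2), Gamma^y_ij = (E*[ij,y] - F*[ij,x])/(EG - F^2)


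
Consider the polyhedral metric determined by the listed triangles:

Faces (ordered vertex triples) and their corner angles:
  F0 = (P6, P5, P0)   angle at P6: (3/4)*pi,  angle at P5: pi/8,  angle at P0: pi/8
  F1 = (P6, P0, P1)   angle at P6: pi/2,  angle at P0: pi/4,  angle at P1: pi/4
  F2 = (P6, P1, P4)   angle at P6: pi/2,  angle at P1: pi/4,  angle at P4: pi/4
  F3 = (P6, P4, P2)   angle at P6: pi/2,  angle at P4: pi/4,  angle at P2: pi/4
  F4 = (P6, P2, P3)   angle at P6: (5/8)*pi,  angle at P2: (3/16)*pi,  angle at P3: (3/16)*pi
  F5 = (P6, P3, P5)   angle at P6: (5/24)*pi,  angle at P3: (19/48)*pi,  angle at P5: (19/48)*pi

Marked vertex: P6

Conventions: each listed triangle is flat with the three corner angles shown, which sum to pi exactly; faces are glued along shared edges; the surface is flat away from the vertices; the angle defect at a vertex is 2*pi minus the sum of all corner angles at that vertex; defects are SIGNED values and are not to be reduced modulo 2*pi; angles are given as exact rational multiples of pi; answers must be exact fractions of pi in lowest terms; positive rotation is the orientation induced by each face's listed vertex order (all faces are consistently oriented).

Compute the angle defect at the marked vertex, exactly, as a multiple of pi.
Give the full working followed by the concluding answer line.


Sum of corner angles at P6: (37/12)*pi
defect = 2*pi - (37/12)*pi

Answer: defect(P6) = (-13/12)*pi


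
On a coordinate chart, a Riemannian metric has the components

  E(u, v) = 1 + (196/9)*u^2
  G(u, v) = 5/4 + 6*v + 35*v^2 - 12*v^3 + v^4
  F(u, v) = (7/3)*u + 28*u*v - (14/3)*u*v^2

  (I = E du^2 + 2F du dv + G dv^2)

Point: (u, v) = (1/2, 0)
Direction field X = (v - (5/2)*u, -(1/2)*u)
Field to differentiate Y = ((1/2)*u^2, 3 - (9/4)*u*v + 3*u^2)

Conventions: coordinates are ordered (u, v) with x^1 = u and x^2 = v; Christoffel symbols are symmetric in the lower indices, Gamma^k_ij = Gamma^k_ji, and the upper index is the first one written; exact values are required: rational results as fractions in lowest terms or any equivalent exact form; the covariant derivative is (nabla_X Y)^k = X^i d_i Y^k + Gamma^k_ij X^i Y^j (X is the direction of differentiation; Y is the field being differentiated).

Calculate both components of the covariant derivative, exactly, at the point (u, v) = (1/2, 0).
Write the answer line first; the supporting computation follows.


Answer: (nabla_X Y)^u = -5475/1928, (nabla_X Y)^v = -30411/7712

E = 58/9, F = 7/6, G = 5/4 at the point
E_u = 196/9, E_v = 0, F_u = 7/3, F_v = 14, G_u = 0, G_v = 6
EG - F^2 = 241/36;  g^inv = (36/241) * [[5/4, -7/6], [-7/6, 58/9]]
first-kind symbols [ij,l] = (1/2)(d_i g_jl + d_j g_il - d_l g_ij): [uu,u] = E_u/2 = 98/9, [uu,v] = F_u - E_v/2 = 7/3, [uv,u] = E_v/2 = 0, [uv,v] = G_u/2 = 0, [vv,u] = F_v - G_u/2 = 14, [vv,v] = G_v/2 = 3
Gamma^u_ij = (G*[ij,u] - F*[ij,v])/(EG - F^2), Gamma^v_ij = (E*[ij,v] - F*[ij,u])/(EG - F^2)
Gamma_uuu = 392/241, Gamma_uuv = 0, Gamma_uvv = 504/241, Gamma_vuu = 84/241, Gamma_vuv = 0, Gamma_vvv = 108/241
X = (-5/4, -1/4), Y = (1/8, 15/4) at the point


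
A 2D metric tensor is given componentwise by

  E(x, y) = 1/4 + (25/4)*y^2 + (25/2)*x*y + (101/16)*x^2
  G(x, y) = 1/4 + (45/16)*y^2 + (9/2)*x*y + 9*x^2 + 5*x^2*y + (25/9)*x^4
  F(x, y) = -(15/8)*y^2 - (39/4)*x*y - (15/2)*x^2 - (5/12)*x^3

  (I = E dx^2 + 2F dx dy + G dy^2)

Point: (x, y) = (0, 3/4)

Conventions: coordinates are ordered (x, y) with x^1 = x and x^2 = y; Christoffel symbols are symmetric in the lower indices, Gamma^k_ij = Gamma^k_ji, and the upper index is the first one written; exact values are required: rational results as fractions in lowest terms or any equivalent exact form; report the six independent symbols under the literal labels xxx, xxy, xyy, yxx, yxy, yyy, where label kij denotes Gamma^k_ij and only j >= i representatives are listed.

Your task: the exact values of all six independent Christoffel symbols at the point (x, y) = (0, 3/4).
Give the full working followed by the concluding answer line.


E = 241/64, F = -135/128, G = 469/256 at the point
E_x = 75/8, E_y = 75/8, F_x = -117/16, F_y = -45/16, G_x = 27/8, G_y = 135/32
EG - F^2 = 23701/4096;  g^inv = (4096/23701) * [[469/256, 135/128], [135/128, 241/64]]
first-kind symbols [ij,l] = (1/2)(d_i g_jl + d_j g_il - d_l g_ij): [xx,x] = E_x/2 = 75/16, [xx,y] = F_x - E_y/2 = -12, [xy,x] = E_y/2 = 75/16, [xy,y] = G_x/2 = 27/16, [yy,x] = F_y - G_x/2 = -9/2, [yy,y] = G_y/2 = 135/64
Gamma^x_ij = (G*[ij,x] - F*[ij,y])/(EG - F^2), Gamma^y_ij = (E*[ij,y] - F*[ij,x])/(EG - F^2)

Answer: Gamma_xxx = -16665/23701, Gamma_xxy = 42465/23701, Gamma_xyy = -49311/47402, Gamma_yxx = -164838/23701, Gamma_yxy = 46278/23701, Gamma_yyy = 13095/23701


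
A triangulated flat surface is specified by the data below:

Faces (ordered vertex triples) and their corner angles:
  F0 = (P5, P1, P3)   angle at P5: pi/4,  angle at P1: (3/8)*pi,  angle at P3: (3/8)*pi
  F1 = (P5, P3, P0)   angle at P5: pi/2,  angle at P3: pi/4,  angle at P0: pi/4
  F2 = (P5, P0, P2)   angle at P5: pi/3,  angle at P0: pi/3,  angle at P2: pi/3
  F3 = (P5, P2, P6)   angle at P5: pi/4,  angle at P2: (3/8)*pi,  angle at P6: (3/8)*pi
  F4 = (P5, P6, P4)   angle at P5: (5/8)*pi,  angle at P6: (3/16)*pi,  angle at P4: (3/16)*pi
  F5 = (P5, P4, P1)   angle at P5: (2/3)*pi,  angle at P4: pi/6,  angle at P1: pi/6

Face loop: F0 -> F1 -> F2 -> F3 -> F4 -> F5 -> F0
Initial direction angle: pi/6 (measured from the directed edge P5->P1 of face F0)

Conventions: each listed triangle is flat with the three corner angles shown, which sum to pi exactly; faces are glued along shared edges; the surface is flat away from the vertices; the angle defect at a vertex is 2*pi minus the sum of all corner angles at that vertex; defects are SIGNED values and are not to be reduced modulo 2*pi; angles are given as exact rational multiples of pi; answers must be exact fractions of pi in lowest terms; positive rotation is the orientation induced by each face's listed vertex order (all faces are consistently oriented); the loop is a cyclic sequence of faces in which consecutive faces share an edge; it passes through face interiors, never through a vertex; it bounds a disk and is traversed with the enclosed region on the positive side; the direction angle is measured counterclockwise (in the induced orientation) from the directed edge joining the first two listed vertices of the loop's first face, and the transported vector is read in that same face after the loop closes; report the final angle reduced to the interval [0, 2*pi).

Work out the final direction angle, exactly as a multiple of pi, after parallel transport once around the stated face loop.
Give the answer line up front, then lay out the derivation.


Answer: final direction angle = (37/24)*pi

enclosed vertex P5: corner angles sum to (21/8)*pi, defect = 2*pi - (21/8)*pi = (-5/8)*pi
final direction = starting direction + enclosed defect total, reduced mod 2*pi (induced orientation)
final angle = pi/6 - (5/8)*pi = (37/24)*pi (mod 2*pi)


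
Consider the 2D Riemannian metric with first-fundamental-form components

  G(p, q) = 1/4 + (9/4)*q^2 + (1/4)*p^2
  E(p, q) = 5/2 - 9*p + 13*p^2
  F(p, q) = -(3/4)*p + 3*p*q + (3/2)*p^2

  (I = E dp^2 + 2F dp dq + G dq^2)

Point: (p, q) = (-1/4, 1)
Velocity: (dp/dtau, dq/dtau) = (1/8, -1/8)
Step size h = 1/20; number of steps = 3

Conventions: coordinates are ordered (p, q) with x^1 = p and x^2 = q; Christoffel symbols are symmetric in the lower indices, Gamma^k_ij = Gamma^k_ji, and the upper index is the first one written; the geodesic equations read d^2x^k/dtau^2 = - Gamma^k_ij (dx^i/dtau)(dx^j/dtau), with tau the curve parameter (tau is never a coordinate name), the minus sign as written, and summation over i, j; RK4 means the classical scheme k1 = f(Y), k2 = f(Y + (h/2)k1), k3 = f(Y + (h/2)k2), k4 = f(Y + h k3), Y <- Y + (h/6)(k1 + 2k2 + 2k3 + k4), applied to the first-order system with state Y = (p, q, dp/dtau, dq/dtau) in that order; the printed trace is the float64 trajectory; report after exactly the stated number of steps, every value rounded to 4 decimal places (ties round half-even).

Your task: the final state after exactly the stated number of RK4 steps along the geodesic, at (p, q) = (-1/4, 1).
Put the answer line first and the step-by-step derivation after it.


Answer: p = -0.2310, q = 0.9810, dp/dtau = 0.1284, dq/dtau = -0.1281

f(Y) = (dp/dtau, dq/dtau, -Gamma^p_ij Y'^i Y'^j, -Gamma^q_ij Y'^i Y'^j) with the Gammas evaluated at the stage position; h = 0.050000; intermediate values shown to 6 dp
step 0: p = -0.2500, q = 1.0000, dp/dtau = 0.1250, dq/dtau = -0.1250
step 1:
  k1: at (p, q) = (-0.250000, 1.000000), (dp/dtau, dq/dtau) = (0.125000, -0.125000); Gamma_ppp = -1.364436, Gamma_ppq = -0.002127, Gamma_pqq = -0.048993, Gamma_qpp = 0.342031, Gamma_qpq = -0.025241, Gamma_qqq = 0.885281; k1 = (0.125000, -0.125000, 0.022018, -0.019966)
  k2: at (p, q) = (-0.246875, 0.996875), (dp/dtau, dq/dtau) = (0.125550, -0.125499); Gamma_ppp = -1.369043, Gamma_ppq = -0.002099, Gamma_pqq = -0.048783, Gamma_qpp = 0.346981, Gamma_qpq = -0.025063, Gamma_qqq = 0.887753; k2 = (0.125550, -0.125499, 0.022282, -0.020241)
  k3: at (p, q) = (-0.246861, 0.996863), (dp/dtau, dq/dtau) = (0.125557, -0.125506); Gamma_ppp = -1.369063, Gamma_ppq = -0.002099, Gamma_pqq = -0.048782, Gamma_qpp = 0.347003, Gamma_qpq = -0.025062, Gamma_qqq = 0.887763; k3 = (0.125557, -0.125506, 0.022285, -0.020244)
  k4: at (p, q) = (-0.243722, 0.993725), (dp/dtau, dq/dtau) = (0.126114, -0.126012); Gamma_ppp = -1.373715, Gamma_ppq = -0.002070, Gamma_pqq = -0.048566, Gamma_qpp = 0.352032, Gamma_qpq = -0.024881, Gamma_qqq = 0.890255; k4 = (0.126114, -0.126012, 0.022554, -0.020526)
  Y <- Y + (h/6)(k1 + 2k2 + 2k3 + k4): p = -0.2437, q = 0.9937, dp/dtau = 0.1261, dq/dtau = -0.1260
step 2:
  k1: at (p, q) = (-0.243722, 0.993725), (dp/dtau, dq/dtau) = (0.126114, -0.126012); Gamma_ppp = -1.373715, Gamma_ppq = -0.002070, Gamma_pqq = -0.048566, Gamma_qpp = 0.352032, Gamma_qpq = -0.024881, Gamma_qqq = 0.890255; k1 = (0.126114, -0.126012, 0.022554, -0.020526)
  k2: at (p, q) = (-0.240569, 0.990575), (dp/dtau, dq/dtau) = (0.126678, -0.126525); Gamma_ppp = -1.378412, Gamma_ppq = -0.002041, Gamma_pqq = -0.048344, Gamma_qpp = 0.357141, Gamma_qpq = -0.024696, Gamma_qqq = 0.892769; k2 = (0.126678, -0.126525, 0.022828, -0.020815)
  k3: at (p, q) = (-0.240555, 0.990562), (dp/dtau, dq/dtau) = (0.126685, -0.126533); Gamma_ppp = -1.378433, Gamma_ppq = -0.002041, Gamma_pqq = -0.048343, Gamma_qpp = 0.357165, Gamma_qpq = -0.024696, Gamma_qqq = 0.892779; k3 = (0.126685, -0.126533, 0.022831, -0.020818)
  k4: at (p, q) = (-0.237388, 0.987398), (dp/dtau, dq/dtau) = (0.127256, -0.127053); Gamma_ppp = -1.383176, Gamma_ppq = -0.002011, Gamma_pqq = -0.048113, Gamma_qpp = 0.362357, Gamma_qpq = -0.024508, Gamma_qqq = 0.895314; k4 = (0.127256, -0.127053, 0.023111, -0.021113)
  Y <- Y + (h/6)(k1 + 2k2 + 2k3 + k4): p = -0.2374, q = 0.9874, dp/dtau = 0.1273, dq/dtau = -0.1271
step 3:
  k1: at (p, q) = (-0.237388, 0.987398), (dp/dtau, dq/dtau) = (0.127256, -0.127053); Gamma_ppp = -1.383175, Gamma_ppq = -0.002011, Gamma_pqq = -0.048113, Gamma_qpp = 0.362356, Gamma_qpq = -0.024508, Gamma_qqq = 0.895314; k1 = (0.127256, -0.127053, 0.023111, -0.021113)
  k2: at (p, q) = (-0.234207, 0.984222), (dp/dtau, dq/dtau) = (0.127834, -0.127581); Gamma_ppp = -1.387964, Gamma_ppq = -0.001982, Gamma_pqq = -0.047877, Gamma_qpp = 0.367632, Gamma_qpq = -0.024316, Gamma_qqq = 0.897870; k2 = (0.127834, -0.127581, 0.023396, -0.021415)
  k3: at (p, q) = (-0.234192, 0.984209), (dp/dtau, dq/dtau) = (0.127841, -0.127588); Gamma_ppp = -1.387986, Gamma_ppq = -0.001981, Gamma_pqq = -0.047876, Gamma_qpp = 0.367656, Gamma_qpq = -0.024315, Gamma_qqq = 0.897880; k3 = (0.127841, -0.127588, 0.023399, -0.021418)
  k4: at (p, q) = (-0.230996, 0.981019), (dp/dtau, dq/dtau) = (0.128426, -0.128124); Gamma_ppp = -1.392822, Gamma_ppq = -0.001951, Gamma_pqq = -0.047633, Gamma_qpp = 0.373018, Gamma_qpq = -0.024120, Gamma_qqq = 0.900458; k4 = (0.128426, -0.128124, 0.023690, -0.021728)
  Y <- Y + (h/6)(k1 + 2k2 + 2k3 + k4): p = -0.2310, q = 0.9810, dp/dtau = 0.1284, dq/dtau = -0.1281


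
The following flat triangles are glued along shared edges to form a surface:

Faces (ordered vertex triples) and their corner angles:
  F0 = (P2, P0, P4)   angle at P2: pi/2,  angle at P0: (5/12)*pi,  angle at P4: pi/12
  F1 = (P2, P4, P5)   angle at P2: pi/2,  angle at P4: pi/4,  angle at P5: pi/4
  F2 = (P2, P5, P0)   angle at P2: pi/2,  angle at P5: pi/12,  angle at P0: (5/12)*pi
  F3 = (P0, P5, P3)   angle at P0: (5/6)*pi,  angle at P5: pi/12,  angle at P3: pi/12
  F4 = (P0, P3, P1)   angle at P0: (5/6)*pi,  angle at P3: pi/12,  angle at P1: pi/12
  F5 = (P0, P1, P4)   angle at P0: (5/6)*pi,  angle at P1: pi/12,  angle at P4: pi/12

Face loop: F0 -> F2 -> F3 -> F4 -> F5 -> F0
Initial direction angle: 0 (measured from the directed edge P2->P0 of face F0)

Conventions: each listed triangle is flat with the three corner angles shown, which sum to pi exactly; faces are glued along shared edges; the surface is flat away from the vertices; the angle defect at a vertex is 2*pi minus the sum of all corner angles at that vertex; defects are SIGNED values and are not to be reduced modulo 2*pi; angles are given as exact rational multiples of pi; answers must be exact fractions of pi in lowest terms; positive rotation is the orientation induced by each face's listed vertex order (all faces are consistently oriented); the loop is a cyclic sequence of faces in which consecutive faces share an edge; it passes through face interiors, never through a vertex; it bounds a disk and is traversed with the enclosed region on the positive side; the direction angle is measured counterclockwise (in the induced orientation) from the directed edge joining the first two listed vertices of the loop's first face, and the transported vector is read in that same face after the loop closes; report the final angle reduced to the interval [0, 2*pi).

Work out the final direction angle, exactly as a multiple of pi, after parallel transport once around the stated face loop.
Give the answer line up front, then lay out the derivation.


Answer: final direction angle = (2/3)*pi

enclosed vertex P0: corner angles sum to (10/3)*pi, defect = 2*pi - (10/3)*pi = (-4/3)*pi
by Gauss-Bonnet the loop rotates the vector by the enclosed defect sum (positive orientation, mod 2*pi)
final angle = 0 - (4/3)*pi = (2/3)*pi (mod 2*pi)


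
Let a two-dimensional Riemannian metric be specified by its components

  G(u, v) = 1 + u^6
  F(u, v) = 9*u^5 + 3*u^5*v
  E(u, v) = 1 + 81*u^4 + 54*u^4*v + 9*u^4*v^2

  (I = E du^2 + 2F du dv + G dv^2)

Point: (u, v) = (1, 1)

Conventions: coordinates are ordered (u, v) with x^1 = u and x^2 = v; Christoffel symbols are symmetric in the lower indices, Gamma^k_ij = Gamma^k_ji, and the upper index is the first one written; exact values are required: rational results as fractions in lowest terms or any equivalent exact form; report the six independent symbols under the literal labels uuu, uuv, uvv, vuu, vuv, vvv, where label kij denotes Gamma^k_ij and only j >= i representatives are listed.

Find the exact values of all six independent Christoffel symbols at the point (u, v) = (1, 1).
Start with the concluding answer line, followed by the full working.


Answer: Gamma_uuu = 144/73, Gamma_uuv = 18/73, Gamma_uvv = 0, Gamma_vuu = 12/73, Gamma_vuv = 3/146, Gamma_vvv = 0

E = 145, F = 12, G = 2 at the point
E_u = 576, E_v = 72, F_u = 60, F_v = 3, G_u = 6, G_v = 0
EG - F^2 = 146;  g^inv = (1/146) * [[2, -12], [-12, 145]]
first-kind symbols [ij,l] = (1/2)(d_i g_jl + d_j g_il - d_l g_ij): [uu,u] = E_u/2 = 288, [uu,v] = F_u - E_v/2 = 24, [uv,u] = E_v/2 = 36, [uv,v] = G_u/2 = 3, [vv,u] = F_v - G_u/2 = 0, [vv,v] = G_v/2 = 0
Gamma^u_ij = (G*[ij,u] - F*[ij,v])/(EG - F^2), Gamma^v_ij = (E*[ij,v] - F*[ij,u])/(EG - F^2)


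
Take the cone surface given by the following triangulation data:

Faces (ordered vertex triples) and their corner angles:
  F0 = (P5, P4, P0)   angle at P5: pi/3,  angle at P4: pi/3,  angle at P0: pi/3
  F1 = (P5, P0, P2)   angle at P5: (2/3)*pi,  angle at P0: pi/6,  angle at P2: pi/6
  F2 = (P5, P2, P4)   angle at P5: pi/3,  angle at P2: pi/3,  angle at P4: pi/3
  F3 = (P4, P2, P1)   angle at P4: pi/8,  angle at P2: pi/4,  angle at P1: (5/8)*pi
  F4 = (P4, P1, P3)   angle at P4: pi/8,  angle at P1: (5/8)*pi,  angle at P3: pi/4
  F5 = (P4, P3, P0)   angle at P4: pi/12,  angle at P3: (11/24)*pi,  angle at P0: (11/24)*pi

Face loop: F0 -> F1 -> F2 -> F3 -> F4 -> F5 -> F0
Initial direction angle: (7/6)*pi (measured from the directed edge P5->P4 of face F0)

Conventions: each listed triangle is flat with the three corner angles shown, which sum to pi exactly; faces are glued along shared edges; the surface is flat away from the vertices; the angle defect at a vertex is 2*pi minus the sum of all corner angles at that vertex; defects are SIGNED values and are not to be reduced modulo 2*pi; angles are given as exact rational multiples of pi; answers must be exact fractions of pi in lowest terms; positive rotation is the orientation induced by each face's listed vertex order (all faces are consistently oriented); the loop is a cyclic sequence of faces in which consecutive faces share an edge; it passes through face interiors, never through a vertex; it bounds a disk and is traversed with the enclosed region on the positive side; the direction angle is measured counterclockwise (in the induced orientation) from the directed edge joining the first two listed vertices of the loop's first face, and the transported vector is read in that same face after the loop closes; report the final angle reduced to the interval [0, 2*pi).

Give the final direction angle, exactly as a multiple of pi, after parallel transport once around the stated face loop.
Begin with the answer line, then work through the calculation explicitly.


Answer: final direction angle = (5/6)*pi

enclosed vertex P4: corner angles sum to pi, defect = 2*pi - pi = pi
enclosed vertex P5: corner angles sum to (4/3)*pi, defect = 2*pi - (4/3)*pi = (2/3)*pi
holonomy = initial angle + sum of enclosed defects (mod 2*pi), positive in the induced orientation
final angle = (7/6)*pi + (5/3)*pi = (5/6)*pi (mod 2*pi)


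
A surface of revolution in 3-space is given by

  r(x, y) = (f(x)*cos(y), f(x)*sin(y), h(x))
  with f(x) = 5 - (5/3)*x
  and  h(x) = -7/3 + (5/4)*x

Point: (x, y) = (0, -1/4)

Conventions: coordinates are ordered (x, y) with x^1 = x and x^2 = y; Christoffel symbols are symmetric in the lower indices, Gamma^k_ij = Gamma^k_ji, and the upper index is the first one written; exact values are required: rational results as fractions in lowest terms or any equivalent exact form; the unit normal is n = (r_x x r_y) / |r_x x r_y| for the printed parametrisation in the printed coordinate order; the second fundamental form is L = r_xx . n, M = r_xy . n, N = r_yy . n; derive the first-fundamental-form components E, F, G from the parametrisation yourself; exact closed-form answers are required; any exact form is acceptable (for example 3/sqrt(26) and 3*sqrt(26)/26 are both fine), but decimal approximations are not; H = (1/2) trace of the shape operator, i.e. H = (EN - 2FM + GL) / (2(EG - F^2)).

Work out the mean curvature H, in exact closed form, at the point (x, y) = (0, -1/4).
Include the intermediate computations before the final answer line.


f = 5, f' = -5/3, f'' = 0, h' = 5/4, h'' = 0
E = 625/144, F = 0, G = 25; answer radicand W^2 = 625/144
unnormalised second-form numerators: l = 0, m = 0, n = 25/4; L = l/sqrt(625/144), and similarly M = m/sqrt(W^2), N = n/sqrt(W^2)
H = (E*n - 2*F*m + G*l) / (2*(EG - F^2)*sqrt(W^2)); E*n - 2*F*m + G*l = 15625/576, EG - F^2 = 15625/144, so H = (1/8)/sqrt(625/144)

Answer: H = 3/50


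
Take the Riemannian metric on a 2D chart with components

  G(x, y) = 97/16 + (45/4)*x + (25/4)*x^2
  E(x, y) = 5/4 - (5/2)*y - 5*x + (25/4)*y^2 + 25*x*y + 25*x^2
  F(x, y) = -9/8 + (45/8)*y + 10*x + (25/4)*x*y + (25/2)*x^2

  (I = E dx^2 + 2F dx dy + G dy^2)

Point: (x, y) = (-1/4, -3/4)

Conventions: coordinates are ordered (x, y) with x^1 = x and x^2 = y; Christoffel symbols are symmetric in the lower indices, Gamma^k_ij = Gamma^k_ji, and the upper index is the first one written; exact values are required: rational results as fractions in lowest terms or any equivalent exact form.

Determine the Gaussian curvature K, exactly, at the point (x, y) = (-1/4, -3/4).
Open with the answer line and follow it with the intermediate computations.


Answer: K = -6400/288369

E = 905/64, F = -377/64, G = 233/64, EG - F^2 = 537/32 at the point
E_x = -145/4, E_y = -145/8, F_x = -15/16, F_y = 65/16, G_x = 65/8, G_y = 0
E_yy = 25/2, F_xy = 25/4, G_xx = 25/2
K follows from Brioschi's formula, (det M1 - det M2)/(EG - F^2)^2.
M1 = [[-E_yy/2 + F_xy - G_xx/2, E_x/2, F_x - E_y/2], [F_y - G_x/2, E, F], [G_y/2, F, G]] = [[-25/4, -145/8, 65/8], [0, 905/64, -377/64], [0, -377/64, 233/64]]; det M1 = -13425/128
M2 = [[0, E_y/2, G_x/2], [E_y/2, E, F], [G_x/2, F, G]] = [[0, -145/16, 65/16], [-145/16, 905/64, -377/64], [65/16, -377/64, 233/64]]; det M2 = -12625/128
det M1 - det M2 = -25/4; K = -25/4 / (537/32)^2 = -6400/288369


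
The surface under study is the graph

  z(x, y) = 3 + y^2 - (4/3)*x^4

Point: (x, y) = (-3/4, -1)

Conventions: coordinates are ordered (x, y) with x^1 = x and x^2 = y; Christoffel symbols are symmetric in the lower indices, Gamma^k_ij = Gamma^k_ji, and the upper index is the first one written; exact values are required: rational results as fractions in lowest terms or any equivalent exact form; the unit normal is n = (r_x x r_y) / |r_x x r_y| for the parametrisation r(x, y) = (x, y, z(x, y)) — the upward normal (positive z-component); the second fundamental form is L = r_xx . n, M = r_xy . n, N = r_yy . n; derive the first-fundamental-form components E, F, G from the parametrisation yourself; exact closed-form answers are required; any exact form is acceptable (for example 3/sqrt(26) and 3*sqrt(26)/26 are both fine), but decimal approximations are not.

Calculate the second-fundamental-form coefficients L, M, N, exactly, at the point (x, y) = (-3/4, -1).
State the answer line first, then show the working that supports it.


Answer: L = -36*sqrt(161)/161, M = 0, N = 8*sqrt(161)/161

z_x = 9/4, z_y = -2, z_xx = -9, z_xy = 0, z_yy = 2
E = 97/16, F = -9/2, G = 5; answer radicand W^2 = 161/16
unnormalised second-form numerators: l = -9, m = 0, n = 2; L = l/sqrt(161/16), and similarly M = m/sqrt(W^2), N = n/sqrt(W^2)


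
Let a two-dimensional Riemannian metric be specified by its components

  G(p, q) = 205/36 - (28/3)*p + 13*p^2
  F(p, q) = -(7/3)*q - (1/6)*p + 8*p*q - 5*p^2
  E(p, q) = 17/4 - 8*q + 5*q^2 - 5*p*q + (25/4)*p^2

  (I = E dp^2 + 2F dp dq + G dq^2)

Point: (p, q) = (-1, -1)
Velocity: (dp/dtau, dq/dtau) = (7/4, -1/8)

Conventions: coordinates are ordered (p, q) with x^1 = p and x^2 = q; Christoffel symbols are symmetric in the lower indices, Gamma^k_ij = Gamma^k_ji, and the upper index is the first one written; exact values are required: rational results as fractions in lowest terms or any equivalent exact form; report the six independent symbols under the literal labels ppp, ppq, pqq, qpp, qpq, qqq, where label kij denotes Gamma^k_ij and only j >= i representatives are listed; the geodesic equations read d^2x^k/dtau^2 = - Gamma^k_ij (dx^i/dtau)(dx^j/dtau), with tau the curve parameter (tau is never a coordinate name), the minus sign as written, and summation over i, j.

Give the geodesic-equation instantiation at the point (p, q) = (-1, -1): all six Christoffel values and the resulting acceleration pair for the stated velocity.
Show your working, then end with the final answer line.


E = 37/2, F = 11/2, G = 1009/36 at the point
E_p = -15/2, E_q = -13, F_p = 11/6, F_q = -31/3, G_p = -106/3, G_q = 0
EG - F^2 = 35155/72;  g^inv = (72/35155) * [[1009/36, -11/2], [-11/2, 37/2]]
first-kind symbols [ij,l] = (1/2)(d_i g_jl + d_j g_il - d_l g_ij): [pp,p] = E_p/2 = -15/4, [pp,q] = F_p - E_q/2 = 25/3, [pq,p] = E_q/2 = -13/2, [pq,q] = G_p/2 = -53/3, [qq,p] = F_q - G_p/2 = 22/3, [qq,q] = G_q/2 = 0
Gamma^p_ij = (G*[ij,p] - F*[ij,q])/(EG - F^2), Gamma^q_ij = (E*[ij,q] - F*[ij,p])/(EG - F^2)
Gamma_ppp = -4347/14062, Gamma_ppq = -6121/35155, Gamma_pqq = 44396/105465, Gamma_qpp = 2517/7031, Gamma_qpq = -20958/35155, Gamma_qqq = -2904/35155
d^2p/dtau^2 = -(Gamma_ppp*(7/4)^2 + 2*Gamma_ppq*(7/4)*(-1/8) + Gamma_pqq*(-1/8)^2) = 583153/674976
d^2q/dtau^2 = -(Gamma_qpp*(7/4)^2 + 2*Gamma_qpq*(7/4)*(-1/8) + Gamma_qqq*(-1/8)^2) = -152529/112496

Answer: Gamma_ppp = -4347/14062, Gamma_ppq = -6121/35155, Gamma_pqq = 44396/105465, Gamma_qpp = 2517/7031, Gamma_qpq = -20958/35155, Gamma_qqq = -2904/35155; accelerations (d^2p/dtau^2, d^2q/dtau^2) = (583153/674976, -152529/112496)


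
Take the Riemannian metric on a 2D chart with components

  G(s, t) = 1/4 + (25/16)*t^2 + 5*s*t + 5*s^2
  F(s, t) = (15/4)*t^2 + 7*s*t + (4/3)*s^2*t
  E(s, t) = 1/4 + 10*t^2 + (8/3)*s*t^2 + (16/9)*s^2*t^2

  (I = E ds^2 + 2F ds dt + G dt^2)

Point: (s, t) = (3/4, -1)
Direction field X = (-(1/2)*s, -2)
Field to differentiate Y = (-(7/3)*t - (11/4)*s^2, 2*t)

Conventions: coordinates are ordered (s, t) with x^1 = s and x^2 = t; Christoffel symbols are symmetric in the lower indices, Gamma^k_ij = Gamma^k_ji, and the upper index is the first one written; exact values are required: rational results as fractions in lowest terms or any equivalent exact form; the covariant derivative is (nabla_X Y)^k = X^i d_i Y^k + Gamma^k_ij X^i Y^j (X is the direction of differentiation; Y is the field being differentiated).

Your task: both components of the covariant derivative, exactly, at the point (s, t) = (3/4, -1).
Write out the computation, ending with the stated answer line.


E = 53/4, F = -9/4, G = 7/8 at the point
E_s = 16/3, E_t = -26, F_s = -9, F_t = -3/2, G_s = 5/2, G_t = 5/8
EG - F^2 = 209/32;  g^inv = (32/209) * [[7/8, 9/4], [9/4, 53/4]]
first-kind symbols [ij,l] = (1/2)(d_i g_jl + d_j g_il - d_l g_ij): [ss,s] = E_s/2 = 8/3, [ss,t] = F_s - E_t/2 = 4, [st,s] = E_t/2 = -13, [st,t] = G_s/2 = 5/4, [tt,s] = F_t - G_s/2 = -11/4, [tt,t] = G_t/2 = 5/16
Gamma^s_ij = (G*[ij,s] - F*[ij,t])/(EG - F^2), Gamma^t_ij = (E*[ij,t] - F*[ij,s])/(EG - F^2)
Gamma_sss = 1088/627, Gamma_sst = -274/209, Gamma_stt = -109/418, Gamma_tss = 1888/209, Gamma_tst = -406/209, Gamma_ttt = -131/418
X = (-3/8, -2), Y = (151/192, -2) at the point

Answer: (nabla_X Y)^s = 230237/40128, (nabla_X Y)^t = -31697/5016


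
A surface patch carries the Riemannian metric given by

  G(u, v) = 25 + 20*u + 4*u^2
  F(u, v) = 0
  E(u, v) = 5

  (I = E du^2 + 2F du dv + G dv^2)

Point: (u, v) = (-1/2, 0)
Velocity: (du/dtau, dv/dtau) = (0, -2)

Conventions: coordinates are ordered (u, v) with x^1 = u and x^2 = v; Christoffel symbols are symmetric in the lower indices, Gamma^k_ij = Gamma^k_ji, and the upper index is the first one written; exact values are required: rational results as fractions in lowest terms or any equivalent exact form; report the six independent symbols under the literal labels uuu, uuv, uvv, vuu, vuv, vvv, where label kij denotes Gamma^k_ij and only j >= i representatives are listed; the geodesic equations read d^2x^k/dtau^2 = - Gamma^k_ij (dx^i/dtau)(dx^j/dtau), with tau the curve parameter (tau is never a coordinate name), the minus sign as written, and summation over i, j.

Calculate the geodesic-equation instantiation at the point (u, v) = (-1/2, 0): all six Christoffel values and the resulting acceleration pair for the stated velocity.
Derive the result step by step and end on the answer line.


E = 5, F = 0, G = 16 at the point
E_u = 0, E_v = 0, F_u = 0, F_v = 0, G_u = 16, G_v = 0
EG - F^2 = 80;  g^inv = (1/80) * [[16, 0], [0, 5]]
first-kind symbols [ij,l] = (1/2)(d_i g_jl + d_j g_il - d_l g_ij): [uu,u] = E_u/2 = 0, [uu,v] = F_u - E_v/2 = 0, [uv,u] = E_v/2 = 0, [uv,v] = G_u/2 = 8, [vv,u] = F_v - G_u/2 = -8, [vv,v] = G_v/2 = 0
Gamma^u_ij = (G*[ij,u] - F*[ij,v])/(EG - F^2), Gamma^v_ij = (E*[ij,v] - F*[ij,u])/(EG - F^2)
Gamma_uuu = 0, Gamma_uuv = 0, Gamma_uvv = -8/5, Gamma_vuu = 0, Gamma_vuv = 1/2, Gamma_vvv = 0
d^2u/dtau^2 = -(Gamma_uuu*(0)^2 + 2*Gamma_uuv*(0)*(-2) + Gamma_uvv*(-2)^2) = 32/5
d^2v/dtau^2 = -(Gamma_vuu*(0)^2 + 2*Gamma_vuv*(0)*(-2) + Gamma_vvv*(-2)^2) = 0

Answer: Gamma_uuu = 0, Gamma_uuv = 0, Gamma_uvv = -8/5, Gamma_vuu = 0, Gamma_vuv = 1/2, Gamma_vvv = 0; accelerations (d^2u/dtau^2, d^2v/dtau^2) = (32/5, 0)
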